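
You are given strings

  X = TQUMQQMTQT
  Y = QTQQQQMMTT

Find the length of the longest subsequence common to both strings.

One common subsequence of length 7: T at X[1]=Y[2] → Q at X[2]=Y[4] → Q at X[5]=Y[5] → Q at X[6]=Y[6] → M at X[7]=Y[8] → T at X[8]=Y[9] → T at X[10]=Y[10]. dp[10][10] = 7 confirms this is the maximum.

7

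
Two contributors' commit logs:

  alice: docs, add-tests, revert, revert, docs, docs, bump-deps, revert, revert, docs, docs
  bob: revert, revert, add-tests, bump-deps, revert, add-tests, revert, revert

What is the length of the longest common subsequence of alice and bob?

Match revert at alice[3]=bob[1] → revert at alice[4]=bob[2] → bump-deps at alice[7]=bob[4] → revert at alice[8]=bob[7] → revert at alice[9]=bob[8] — 5 commits in the same relative order in both. dp[11][8] = 5 confirms this is the maximum.

5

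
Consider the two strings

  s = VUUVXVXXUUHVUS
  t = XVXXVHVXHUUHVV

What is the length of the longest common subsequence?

8

One common subsequence of length 8: V (s #1, t #2) → V (s #4, t #5) → V (s #6, t #7) → X (s #7, t #8) → U (s #9, t #10) → U (s #10, t #11) → H (s #11, t #12) → V (s #12, t #14). The LCS DP gives dp[14][14] = 8, so this is optimal.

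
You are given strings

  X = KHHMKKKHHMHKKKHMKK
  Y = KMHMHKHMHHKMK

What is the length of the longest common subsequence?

Pick K at X[1]=Y[1], H at X[2]=Y[3], H at X[3]=Y[5], K at X[7]=Y[6], H at X[8]=Y[7], H at X[9]=Y[9], H at X[11]=Y[10], K at X[14]=Y[11], M at X[16]=Y[12], K at X[18]=Y[13]; all 10 characters appear in both, in order, and the DP table's final entry dp[18][13] is also 10, so no common subsequence is longer.

10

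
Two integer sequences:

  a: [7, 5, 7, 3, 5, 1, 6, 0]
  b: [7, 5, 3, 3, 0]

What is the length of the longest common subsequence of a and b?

4

Let dp[i][j] be the LCS length of the first i values of a and the first j values of b. dp[i][j] = dp[i-1][j-1]+1 when the i-th and j-th values match, else max(dp[i-1][j], dp[i][j-1]).
    ·  7  5  3  3  0
 ·  0  0  0  0  0  0
 7  0  1  1  1  1  1
 5  0  1  2  2  2  2
 7  0  1  2  2  2  2
 3  0  1  2  3  3  3
 5  0  1  2  3  3  3
 1  0  1  2  3  3  3
 6  0  1  2  3  3  3
 0  0  1  2  3  3  4
dp[8][5] = 4. One LCS (by backtracking along matches): 7, 5, 3, 0.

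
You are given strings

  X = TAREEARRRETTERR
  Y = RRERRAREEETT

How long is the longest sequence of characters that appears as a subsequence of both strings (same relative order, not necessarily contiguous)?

Taking R (X #3, Y #2); then E (X #5, Y #3); then R (X #7, Y #4); then R (X #8, Y #5); then R (X #9, Y #7); then E (X #10, Y #10); then T (X #11, Y #11); then T (X #12, Y #12) gives a common subsequence of length 8. Since dp[15][12] = 8, nothing longer is possible.

8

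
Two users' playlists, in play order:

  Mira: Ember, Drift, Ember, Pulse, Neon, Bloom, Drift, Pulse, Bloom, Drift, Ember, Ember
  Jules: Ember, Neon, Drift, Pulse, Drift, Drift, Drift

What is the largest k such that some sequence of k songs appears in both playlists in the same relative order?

5

Match Ember at Mira[1]=Jules[1], Drift at Mira[2]=Jules[3], Pulse at Mira[4]=Jules[4], Drift at Mira[7]=Jules[6], Drift at Mira[10]=Jules[7] — 5 songs in the same relative order in both. dp[12][7] = 5 confirms this is the maximum.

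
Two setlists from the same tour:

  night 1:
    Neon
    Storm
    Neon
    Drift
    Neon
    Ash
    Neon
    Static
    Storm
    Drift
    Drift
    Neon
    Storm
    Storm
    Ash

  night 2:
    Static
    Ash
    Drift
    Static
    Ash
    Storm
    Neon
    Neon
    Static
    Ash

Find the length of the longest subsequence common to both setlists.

5

Match Storm at night 1[2]=night 2[6], then Neon at night 1[5]=night 2[7], then Neon at night 1[7]=night 2[8], then Static at night 1[8]=night 2[9], then Ash at night 1[15]=night 2[10] — 5 songs in the same relative order in both, and the DP table's final entry dp[15][10] is also 5, so no common subsequence is longer.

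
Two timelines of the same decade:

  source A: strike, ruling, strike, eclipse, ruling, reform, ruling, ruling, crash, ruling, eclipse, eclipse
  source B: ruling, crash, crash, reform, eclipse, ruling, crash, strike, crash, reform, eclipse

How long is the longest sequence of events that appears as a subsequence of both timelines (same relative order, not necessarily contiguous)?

Taking ruling [2,1]; then eclipse [4,5]; then ruling [5,6]; then reform [6,10]; then eclipse [12,11] gives a common subsequence of length 5. The LCS DP gives dp[12][11] = 5, so this is optimal.

5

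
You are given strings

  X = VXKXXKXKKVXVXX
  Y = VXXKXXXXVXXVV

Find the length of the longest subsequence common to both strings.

One common subsequence of length 10: V [1,1], then X [2,3], then K [3,4], then X [4,5], then X [5,6], then X [7,7], then X [11,8], then V [12,9], then X [13,10], then X [14,11]. Since dp[14][13] = 10, nothing longer is possible.

10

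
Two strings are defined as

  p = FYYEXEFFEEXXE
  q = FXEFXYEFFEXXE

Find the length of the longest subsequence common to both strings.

10

Taking F [1,1], E [4,3], X [5,5], E [6,7], F [7,8], F [8,9], E [10,10], X [11,11], X [12,12], E [13,13] gives a common subsequence of length 10, and the DP table's final entry dp[13][13] is also 10, so no common subsequence is longer.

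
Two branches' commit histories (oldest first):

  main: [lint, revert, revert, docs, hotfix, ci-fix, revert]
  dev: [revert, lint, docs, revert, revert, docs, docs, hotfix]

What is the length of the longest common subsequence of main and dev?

5

One common subsequence of length 5: lint (main #1, dev #2), revert (main #2, dev #4), revert (main #3, dev #5), docs (main #4, dev #7), hotfix (main #5, dev #8), and the DP table's final entry dp[7][8] is also 5, so no common subsequence is longer.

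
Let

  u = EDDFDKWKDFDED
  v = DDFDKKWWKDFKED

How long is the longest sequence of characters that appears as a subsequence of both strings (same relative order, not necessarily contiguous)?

11

Taking D [2,1]; then D [3,2]; then F [4,3]; then D [5,4]; then K [6,6]; then W [7,8]; then K [8,9]; then D [9,10]; then F [10,11]; then E [12,13]; then D [13,14] gives a common subsequence of length 11. The LCS DP gives dp[13][14] = 11, so this is optimal.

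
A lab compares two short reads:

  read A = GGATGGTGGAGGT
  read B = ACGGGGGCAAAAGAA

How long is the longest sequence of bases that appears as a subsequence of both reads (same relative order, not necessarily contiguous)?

7

One common subsequence of length 7: G at read A[1]=read B[3], G at read A[2]=read B[4], G at read A[5]=read B[5], G at read A[6]=read B[6], G at read A[8]=read B[7], G at read A[9]=read B[13], A at read A[10]=read B[15], and the DP table's final entry dp[13][15] is also 7, so no common subsequence is longer.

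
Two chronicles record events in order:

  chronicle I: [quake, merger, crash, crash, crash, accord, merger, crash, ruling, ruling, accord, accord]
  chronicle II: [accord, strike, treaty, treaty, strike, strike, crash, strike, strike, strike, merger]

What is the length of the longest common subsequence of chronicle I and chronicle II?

2

Pick crash [3,7] → merger [7,11]; all 2 events appear in both, in order. dp[12][11] = 2 confirms this is the maximum.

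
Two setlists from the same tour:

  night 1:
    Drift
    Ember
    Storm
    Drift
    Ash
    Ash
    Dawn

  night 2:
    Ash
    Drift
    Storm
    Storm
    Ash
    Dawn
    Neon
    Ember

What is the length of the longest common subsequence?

One common subsequence of length 4: Drift (night 1 #1, night 2 #2), then Storm (night 1 #3, night 2 #4), then Ash (night 1 #6, night 2 #5), then Dawn (night 1 #7, night 2 #6), and the DP table's final entry dp[7][8] is also 4, so no common subsequence is longer.

4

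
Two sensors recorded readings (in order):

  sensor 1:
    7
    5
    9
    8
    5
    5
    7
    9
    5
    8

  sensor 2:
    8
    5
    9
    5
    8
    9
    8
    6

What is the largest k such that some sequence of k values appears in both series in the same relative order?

Taking 5 at sensor 1[2]=sensor 2[2], then 9 at sensor 1[3]=sensor 2[3], then 8 at sensor 1[4]=sensor 2[5], then 9 at sensor 1[8]=sensor 2[6], then 8 at sensor 1[10]=sensor 2[7] gives a common subsequence of length 5. dp[10][8] = 5 confirms this is the maximum.

5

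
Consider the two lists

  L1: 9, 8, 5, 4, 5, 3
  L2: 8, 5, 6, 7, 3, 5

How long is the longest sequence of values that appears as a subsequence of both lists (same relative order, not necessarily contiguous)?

One common subsequence of length 3: 8 (L1 #2, L2 #1) → 5 (L1 #3, L2 #2) → 5 (L1 #5, L2 #6). Since dp[6][6] = 3, nothing longer is possible.

3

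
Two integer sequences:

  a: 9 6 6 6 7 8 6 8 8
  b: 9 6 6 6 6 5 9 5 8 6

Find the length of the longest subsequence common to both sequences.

6

Let dp[i][j] be the LCS length of the first i values of a and the first j values of b. dp[i][j] = dp[i-1][j-1]+1 when the i-th and j-th values match, else max(dp[i-1][j], dp[i][j-1]).
    ·  9  6  6  6  6  5  9  5  8  6
 ·  0  0  0  0  0  0  0  0  0  0  0
 9  0  1  1  1  1  1  1  1  1  1  1
 6  0  1  2  2  2  2  2  2  2  2  2
 6  0  1  2  3  3  3  3  3  3  3  3
 6  0  1  2  3  4  4  4  4  4  4  4
 7  0  1  2  3  4  4  4  4  4  4  4
 8  0  1  2  3  4  4  4  4  4  5  5
 6  0  1  2  3  4  5  5  5  5  5  6
 8  0  1  2  3  4  5  5  5  5  6  6
 8  0  1  2  3  4  5  5  5  5  6  6
dp[9][10] = 6. One LCS (by backtracking along matches): 9, 6, 6, 6, 8, 6.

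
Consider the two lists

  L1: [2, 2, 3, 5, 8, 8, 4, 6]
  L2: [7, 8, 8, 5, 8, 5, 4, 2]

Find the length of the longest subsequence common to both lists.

3

One common subsequence of length 3: 5 [4,4], 8 [5,5], 4 [7,7]. The LCS DP gives dp[8][8] = 3, so this is optimal.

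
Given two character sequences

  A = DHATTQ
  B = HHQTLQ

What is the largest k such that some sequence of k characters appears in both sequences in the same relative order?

Let dp[i][j] be the LCS length of the first i characters of A and the first j characters of B. dp[i][j] = dp[i-1][j-1]+1 when the i-th and j-th characters match, else max(dp[i-1][j], dp[i][j-1]).
    ·  H  H  Q  T  L  Q
 ·  0  0  0  0  0  0  0
 D  0  0  0  0  0  0  0
 H  0  1  1  1  1  1  1
 A  0  1  1  1  1  1  1
 T  0  1  1  1  2  2  2
 T  0  1  1  1  2  2  2
 Q  0  1  1  2  2  2  3
dp[6][6] = 3. One LCS (by backtracking along matches): HTQ.

3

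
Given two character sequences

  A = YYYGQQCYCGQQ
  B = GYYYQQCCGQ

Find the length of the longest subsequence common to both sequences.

Let dp[i][j] be the LCS length of the first i characters of A and the first j characters of B. dp[i][j] = dp[i-1][j-1]+1 when the i-th and j-th characters match, else max(dp[i-1][j], dp[i][j-1]).
    ·  G  Y  Y  Y  Q  Q  C  C  G  Q
 ·  0  0  0  0  0  0  0  0  0  0  0
 Y  0  0  1  1  1  1  1  1  1  1  1
 Y  0  0  1  2  2  2  2  2  2  2  2
 Y  0  0  1  2  3  3  3  3  3  3  3
 G  0  1  1  2  3  3  3  3  3  4  4
 Q  0  1  1  2  3  4  4  4  4  4  5
 Q  0  1  1  2  3  4  5  5  5  5  5
 C  0  1  1  2  3  4  5  6  6  6  6
 Y  0  1  2  2  3  4  5  6  6  6  6
 C  0  1  2  2  3  4  5  6  7  7  7
 G  0  1  2  2  3  4  5  6  7  8  8
 Q  0  1  2  2  3  4  5  6  7  8  9
 Q  0  1  2  2  3  4  5  6  7  8  9
dp[12][10] = 9. One LCS (by backtracking along matches): YYYQQCCGQ.

9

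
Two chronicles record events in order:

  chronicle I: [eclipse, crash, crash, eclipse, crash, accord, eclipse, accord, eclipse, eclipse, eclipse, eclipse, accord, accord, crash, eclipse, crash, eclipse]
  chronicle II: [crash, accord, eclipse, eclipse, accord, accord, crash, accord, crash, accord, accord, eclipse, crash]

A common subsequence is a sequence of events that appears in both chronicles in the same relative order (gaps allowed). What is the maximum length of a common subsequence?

9

Match crash at chronicle I[2]=chronicle II[1]; then eclipse at chronicle I[4]=chronicle II[3]; then eclipse at chronicle I[7]=chronicle II[4]; then accord at chronicle I[8]=chronicle II[5]; then accord at chronicle I[13]=chronicle II[6]; then accord at chronicle I[14]=chronicle II[8]; then crash at chronicle I[15]=chronicle II[9]; then eclipse at chronicle I[16]=chronicle II[12]; then crash at chronicle I[17]=chronicle II[13] — 9 events in the same relative order in both, and the DP table's final entry dp[18][13] is also 9, so no common subsequence is longer.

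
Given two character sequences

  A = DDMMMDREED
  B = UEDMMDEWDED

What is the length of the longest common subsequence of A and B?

Let dp[i][j] be the LCS length of the first i characters of A and the first j characters of B. dp[i][j] = dp[i-1][j-1]+1 when the i-th and j-th characters match, else max(dp[i-1][j], dp[i][j-1]).
    ·  U  E  D  M  M  D  E  W  D  E  D
 ·  0  0  0  0  0  0  0  0  0  0  0  0
 D  0  0  0  1  1  1  1  1  1  1  1  1
 D  0  0  0  1  1  1  2  2  2  2  2  2
 M  0  0  0  1  2  2  2  2  2  2  2  2
 M  0  0  0  1  2  3  3  3  3  3  3  3
 M  0  0  0  1  2  3  3  3  3  3  3  3
 D  0  0  0  1  2  3  4  4  4  4  4  4
 R  0  0  0  1  2  3  4  4  4  4  4  4
 E  0  0  1  1  2  3  4  5  5  5  5  5
 E  0  0  1  1  2  3  4  5  5  5  6  6
 D  0  0  1  2  2  3  4  5  5  6  6  7
dp[10][11] = 7. One LCS (by backtracking along matches): DMMDEED.

7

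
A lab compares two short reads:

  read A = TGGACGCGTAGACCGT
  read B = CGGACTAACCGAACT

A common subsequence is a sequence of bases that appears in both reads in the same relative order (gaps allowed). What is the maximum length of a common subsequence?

11

Match G [2,2], G [3,3], A [4,4], C [7,5], T [9,6], A [10,7], A [12,8], C [13,9], C [14,10], G [15,11], T [16,15] — 11 bases in the same relative order in both. dp[16][15] = 11 confirms this is the maximum.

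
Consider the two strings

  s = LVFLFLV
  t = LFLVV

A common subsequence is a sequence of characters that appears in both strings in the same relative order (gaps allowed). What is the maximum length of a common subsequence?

Let dp[i][j] be the LCS length of the first i characters of s and the first j characters of t. dp[i][j] = dp[i-1][j-1]+1 when the i-th and j-th characters match, else max(dp[i-1][j], dp[i][j-1]).
    ·  L  F  L  V  V
 ·  0  0  0  0  0  0
 L  0  1  1  1  1  1
 V  0  1  1  1  2  2
 F  0  1  2  2  2  2
 L  0  1  2  3  3  3
 F  0  1  2  3  3  3
 L  0  1  2  3  3  3
 V  0  1  2  3  4  4
dp[7][5] = 4. One LCS (by backtracking along matches): LFLV.

4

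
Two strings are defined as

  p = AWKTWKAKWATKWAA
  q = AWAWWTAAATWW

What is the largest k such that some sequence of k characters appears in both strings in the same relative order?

Match A at p[1]=q[3]; then W at p[2]=q[5]; then T at p[4]=q[6]; then A at p[7]=q[8]; then A at p[10]=q[9]; then T at p[11]=q[10]; then W at p[13]=q[12] — 7 characters in the same relative order in both. Since dp[15][12] = 7, nothing longer is possible.

7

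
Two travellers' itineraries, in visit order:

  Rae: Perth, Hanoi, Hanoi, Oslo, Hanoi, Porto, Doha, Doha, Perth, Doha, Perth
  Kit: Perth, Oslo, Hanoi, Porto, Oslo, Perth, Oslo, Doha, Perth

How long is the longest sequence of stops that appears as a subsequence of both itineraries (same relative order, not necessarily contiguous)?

One common subsequence of length 7: Perth at Rae[1]=Kit[1] → Oslo at Rae[4]=Kit[2] → Hanoi at Rae[5]=Kit[3] → Porto at Rae[6]=Kit[4] → Perth at Rae[9]=Kit[6] → Doha at Rae[10]=Kit[8] → Perth at Rae[11]=Kit[9]. dp[11][9] = 7 confirms this is the maximum.

7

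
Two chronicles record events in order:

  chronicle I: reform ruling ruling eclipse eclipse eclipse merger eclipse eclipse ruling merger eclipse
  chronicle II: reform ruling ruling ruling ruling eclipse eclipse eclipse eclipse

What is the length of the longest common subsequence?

One common subsequence of length 7: reform at chronicle I[1]=chronicle II[1] → ruling at chronicle I[2]=chronicle II[4] → ruling at chronicle I[3]=chronicle II[5] → eclipse at chronicle I[6]=chronicle II[6] → eclipse at chronicle I[8]=chronicle II[7] → eclipse at chronicle I[9]=chronicle II[8] → eclipse at chronicle I[12]=chronicle II[9]. Since dp[12][9] = 7, nothing longer is possible.

7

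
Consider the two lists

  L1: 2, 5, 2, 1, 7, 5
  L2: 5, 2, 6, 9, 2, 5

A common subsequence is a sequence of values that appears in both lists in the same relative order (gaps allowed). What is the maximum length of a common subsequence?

Let dp[i][j] be the LCS length of the first i values of L1 and the first j values of L2. dp[i][j] = dp[i-1][j-1]+1 when the i-th and j-th values match, else max(dp[i-1][j], dp[i][j-1]).
    ·  5  2  6  9  2  5
 ·  0  0  0  0  0  0  0
 2  0  0  1  1  1  1  1
 5  0  1  1  1  1  1  2
 2  0  1  2  2  2  2  2
 1  0  1  2  2  2  2  2
 7  0  1  2  2  2  2  2
 5  0  1  2  2  2  2  3
dp[6][6] = 3. One LCS (by backtracking along matches): 2, 2, 5.

3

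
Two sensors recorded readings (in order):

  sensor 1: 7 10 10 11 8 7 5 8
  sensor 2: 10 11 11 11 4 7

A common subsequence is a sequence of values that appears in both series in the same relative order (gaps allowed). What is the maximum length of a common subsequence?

3

One common subsequence of length 3: 10 at sensor 1[2]=sensor 2[1]; then 11 at sensor 1[4]=sensor 2[4]; then 7 at sensor 1[6]=sensor 2[6]. Since dp[8][6] = 3, nothing longer is possible.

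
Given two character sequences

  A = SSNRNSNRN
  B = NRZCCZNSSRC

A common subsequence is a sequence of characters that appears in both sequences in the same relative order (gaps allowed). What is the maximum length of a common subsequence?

5

Taking N at A[3]=B[1], R at A[4]=B[2], N at A[5]=B[7], S at A[6]=B[9], R at A[8]=B[10] gives a common subsequence of length 5, and the DP table's final entry dp[9][11] is also 5, so no common subsequence is longer.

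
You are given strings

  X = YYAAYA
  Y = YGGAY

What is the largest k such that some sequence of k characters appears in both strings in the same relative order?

Pick Y [1,1], A [4,4], Y [5,5]; all 3 characters appear in both, in order. dp[6][5] = 3 confirms this is the maximum.

3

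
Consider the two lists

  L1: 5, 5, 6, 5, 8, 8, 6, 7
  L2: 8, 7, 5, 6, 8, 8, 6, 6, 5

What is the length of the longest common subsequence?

5

Taking 5 (L1 #2, L2 #3), then 6 (L1 #3, L2 #4), then 8 (L1 #5, L2 #5), then 8 (L1 #6, L2 #6), then 6 (L1 #7, L2 #8) gives a common subsequence of length 5. The LCS DP gives dp[8][9] = 5, so this is optimal.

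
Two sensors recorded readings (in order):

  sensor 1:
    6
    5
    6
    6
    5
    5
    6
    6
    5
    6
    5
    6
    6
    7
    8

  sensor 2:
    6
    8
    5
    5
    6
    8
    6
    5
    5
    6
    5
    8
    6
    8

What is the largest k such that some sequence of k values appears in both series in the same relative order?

10

One common subsequence of length 10: 6 at sensor 1[1]=sensor 2[1] → 5 at sensor 1[2]=sensor 2[4] → 6 at sensor 1[3]=sensor 2[5] → 6 at sensor 1[4]=sensor 2[7] → 5 at sensor 1[5]=sensor 2[8] → 5 at sensor 1[6]=sensor 2[9] → 6 at sensor 1[8]=sensor 2[10] → 5 at sensor 1[9]=sensor 2[11] → 6 at sensor 1[13]=sensor 2[13] → 8 at sensor 1[15]=sensor 2[14]. Since dp[15][14] = 10, nothing longer is possible.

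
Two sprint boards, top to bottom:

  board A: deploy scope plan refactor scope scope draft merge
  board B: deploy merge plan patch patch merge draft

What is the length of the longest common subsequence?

3

Pick deploy at board A[1]=board B[1] → plan at board A[3]=board B[3] → draft at board A[7]=board B[7]; all 3 tasks appear in both, in order. dp[8][7] = 3 confirms this is the maximum.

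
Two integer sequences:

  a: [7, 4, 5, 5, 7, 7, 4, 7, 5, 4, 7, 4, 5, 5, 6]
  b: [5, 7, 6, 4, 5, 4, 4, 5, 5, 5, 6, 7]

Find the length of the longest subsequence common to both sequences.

9

Pick 5 (a #4, b #1); then 7 (a #5, b #2); then 4 (a #7, b #4); then 5 (a #9, b #5); then 4 (a #10, b #6); then 4 (a #12, b #7); then 5 (a #13, b #9); then 5 (a #14, b #10); then 6 (a #15, b #11); all 9 values appear in both, in order. Since dp[15][12] = 9, nothing longer is possible.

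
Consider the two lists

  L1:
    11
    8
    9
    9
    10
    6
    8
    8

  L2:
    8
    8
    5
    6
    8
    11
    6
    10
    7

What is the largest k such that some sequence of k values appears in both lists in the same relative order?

Match 8 at L1[2]=L2[2] → 6 at L1[6]=L2[4] → 8 at L1[7]=L2[5] — 3 values in the same relative order in both, and the DP table's final entry dp[8][9] is also 3, so no common subsequence is longer.

3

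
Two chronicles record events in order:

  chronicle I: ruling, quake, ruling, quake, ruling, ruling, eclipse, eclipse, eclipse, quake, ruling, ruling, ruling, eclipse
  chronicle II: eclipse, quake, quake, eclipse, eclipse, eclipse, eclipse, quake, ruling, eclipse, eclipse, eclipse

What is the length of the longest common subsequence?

8

Pick quake [2,2]; then quake [4,3]; then eclipse [7,5]; then eclipse [8,6]; then eclipse [9,7]; then quake [10,8]; then ruling [11,9]; then eclipse [14,12]; all 8 events appear in both, in order, and the DP table's final entry dp[14][12] is also 8, so no common subsequence is longer.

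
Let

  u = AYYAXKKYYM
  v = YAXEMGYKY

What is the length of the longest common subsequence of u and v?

Pick Y [3,1] → A [4,2] → X [5,3] → K [7,8] → Y [9,9]; all 5 characters appear in both, in order. The LCS DP gives dp[10][9] = 5, so this is optimal.

5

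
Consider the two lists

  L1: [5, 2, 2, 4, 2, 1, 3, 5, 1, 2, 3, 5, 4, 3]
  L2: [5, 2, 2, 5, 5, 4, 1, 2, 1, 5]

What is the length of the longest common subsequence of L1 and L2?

Let dp[i][j] be the LCS length of the first i values of L1 and the first j values of L2. dp[i][j] = dp[i-1][j-1]+1 when the i-th and j-th values match, else max(dp[i-1][j], dp[i][j-1]).
    ·  5  2  2  5  5  4  1  2  1  5
 ·  0  0  0  0  0  0  0  0  0  0  0
 5  0  1  1  1  1  1  1  1  1  1  1
 2  0  1  2  2  2  2  2  2  2  2  2
 2  0  1  2  3  3  3  3  3  3  3  3
 4  0  1  2  3  3  3  4  4  4  4  4
 2  0  1  2  3  3  3  4  4  5  5  5
 1  0  1  2  3  3  3  4  5  5  6  6
 3  0  1  2  3  3  3  4  5  5  6  6
 5  0  1  2  3  4  4  4  5  5  6  7
 1  0  1  2  3  4  4  4  5  5  6  7
 2  0  1  2  3  4  4  4  5  6  6  7
 3  0  1  2  3  4  4  4  5  6  6  7
 5  0  1  2  3  4  5  5  5  6  6  7
 4  0  1  2  3  4  5  6  6  6  6  7
 3  0  1  2  3  4  5  6  6  6  6  7
dp[14][10] = 7. One LCS (by backtracking along matches): 5, 2, 2, 4, 2, 1, 5.

7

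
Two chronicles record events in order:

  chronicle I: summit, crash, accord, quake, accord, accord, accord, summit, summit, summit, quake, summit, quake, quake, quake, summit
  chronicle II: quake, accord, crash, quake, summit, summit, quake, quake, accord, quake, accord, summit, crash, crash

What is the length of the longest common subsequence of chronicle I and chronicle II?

8

Match crash (chronicle I #2, chronicle II #3), then quake (chronicle I #4, chronicle II #4), then summit (chronicle I #9, chronicle II #5), then summit (chronicle I #10, chronicle II #6), then quake (chronicle I #11, chronicle II #7), then quake (chronicle I #13, chronicle II #8), then quake (chronicle I #14, chronicle II #10), then summit (chronicle I #16, chronicle II #12) — 8 events in the same relative order in both. Since dp[16][14] = 8, nothing longer is possible.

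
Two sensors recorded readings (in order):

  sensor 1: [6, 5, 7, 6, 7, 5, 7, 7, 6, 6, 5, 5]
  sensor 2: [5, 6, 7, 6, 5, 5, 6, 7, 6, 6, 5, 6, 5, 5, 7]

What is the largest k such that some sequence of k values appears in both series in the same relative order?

Pick 6 at sensor 1[1]=sensor 2[2] → 7 at sensor 1[3]=sensor 2[3] → 6 at sensor 1[4]=sensor 2[4] → 5 at sensor 1[6]=sensor 2[6] → 7 at sensor 1[7]=sensor 2[8] → 6 at sensor 1[9]=sensor 2[10] → 6 at sensor 1[10]=sensor 2[12] → 5 at sensor 1[11]=sensor 2[13] → 5 at sensor 1[12]=sensor 2[14]; all 9 values appear in both, in order. Since dp[12][15] = 9, nothing longer is possible.

9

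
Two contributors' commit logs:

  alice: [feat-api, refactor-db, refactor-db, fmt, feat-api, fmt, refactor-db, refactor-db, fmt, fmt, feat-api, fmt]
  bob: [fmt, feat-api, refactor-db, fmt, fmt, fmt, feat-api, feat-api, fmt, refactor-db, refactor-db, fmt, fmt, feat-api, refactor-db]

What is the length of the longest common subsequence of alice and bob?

10

Match feat-api [1,2], then refactor-db [2,3], then fmt [4,6], then feat-api [5,8], then fmt [6,9], then refactor-db [7,10], then refactor-db [8,11], then fmt [9,12], then fmt [10,13], then feat-api [11,14] — 10 commits in the same relative order in both. The LCS DP gives dp[12][15] = 10, so this is optimal.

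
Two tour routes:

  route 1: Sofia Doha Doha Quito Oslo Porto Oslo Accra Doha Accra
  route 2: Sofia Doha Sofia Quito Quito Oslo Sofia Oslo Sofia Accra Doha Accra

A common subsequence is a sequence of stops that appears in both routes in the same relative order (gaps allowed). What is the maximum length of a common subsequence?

Pick Sofia at route 1[1]=route 2[1], Doha at route 1[2]=route 2[2], Quito at route 1[4]=route 2[5], Oslo at route 1[5]=route 2[6], Oslo at route 1[7]=route 2[8], Accra at route 1[8]=route 2[10], Doha at route 1[9]=route 2[11], Accra at route 1[10]=route 2[12]; all 8 stops appear in both, in order. Since dp[10][12] = 8, nothing longer is possible.

8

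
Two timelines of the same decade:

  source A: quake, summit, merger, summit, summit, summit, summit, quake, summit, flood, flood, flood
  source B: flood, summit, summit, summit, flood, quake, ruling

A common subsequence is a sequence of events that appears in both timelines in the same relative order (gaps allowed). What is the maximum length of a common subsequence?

Match summit at source A[2]=source B[2]; then summit at source A[4]=source B[3]; then summit at source A[5]=source B[4]; then quake at source A[8]=source B[6] — 4 events in the same relative order in both, and the DP table's final entry dp[12][7] is also 4, so no common subsequence is longer.

4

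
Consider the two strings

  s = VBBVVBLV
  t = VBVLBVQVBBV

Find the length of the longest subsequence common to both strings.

One common subsequence of length 7: V at s[1]=t[1], then B at s[2]=t[2], then B at s[3]=t[5], then V at s[4]=t[6], then V at s[5]=t[8], then B at s[6]=t[10], then V at s[8]=t[11], and the DP table's final entry dp[8][11] is also 7, so no common subsequence is longer.

7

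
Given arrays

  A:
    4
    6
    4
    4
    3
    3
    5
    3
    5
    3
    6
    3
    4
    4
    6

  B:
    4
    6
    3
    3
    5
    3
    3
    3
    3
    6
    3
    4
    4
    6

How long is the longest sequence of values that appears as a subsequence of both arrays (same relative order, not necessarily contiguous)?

12

Pick 4 (A #1, B #1); then 6 (A #2, B #2); then 3 (A #5, B #3); then 3 (A #6, B #4); then 5 (A #7, B #5); then 3 (A #8, B #8); then 3 (A #10, B #9); then 6 (A #11, B #10); then 3 (A #12, B #11); then 4 (A #13, B #12); then 4 (A #14, B #13); then 6 (A #15, B #14); all 12 values appear in both, in order. The LCS DP gives dp[15][14] = 12, so this is optimal.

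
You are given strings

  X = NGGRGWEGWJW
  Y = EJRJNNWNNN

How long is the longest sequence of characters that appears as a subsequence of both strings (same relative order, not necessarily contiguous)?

3

Match R at X[4]=Y[3], then J at X[10]=Y[4], then W at X[11]=Y[7] — 3 characters in the same relative order in both. The LCS DP gives dp[11][10] = 3, so this is optimal.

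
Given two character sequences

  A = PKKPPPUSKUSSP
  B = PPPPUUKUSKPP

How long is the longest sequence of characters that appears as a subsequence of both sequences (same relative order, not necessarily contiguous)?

Taking P at A[1]=B[1], P at A[4]=B[2], P at A[5]=B[3], P at A[6]=B[4], U at A[7]=B[6], K at A[9]=B[7], U at A[10]=B[8], S at A[11]=B[9], P at A[13]=B[12] gives a common subsequence of length 9. The LCS DP gives dp[13][12] = 9, so this is optimal.

9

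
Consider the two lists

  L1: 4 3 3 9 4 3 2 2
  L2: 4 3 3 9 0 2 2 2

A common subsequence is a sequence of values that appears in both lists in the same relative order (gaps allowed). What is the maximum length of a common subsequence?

6

One common subsequence of length 6: 4 [1,1] → 3 [2,2] → 3 [3,3] → 9 [4,4] → 2 [7,7] → 2 [8,8]. dp[8][8] = 6 confirms this is the maximum.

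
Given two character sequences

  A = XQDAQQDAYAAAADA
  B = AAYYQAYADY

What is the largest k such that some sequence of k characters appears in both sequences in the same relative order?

6

Taking A [4,2], Q [6,5], A [8,6], Y [9,7], A [13,8], D [14,9] gives a common subsequence of length 6. dp[15][10] = 6 confirms this is the maximum.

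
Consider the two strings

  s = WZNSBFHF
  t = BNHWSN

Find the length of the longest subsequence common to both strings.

2

Taking W at s[1]=t[4]; then N at s[3]=t[6] gives a common subsequence of length 2. Since dp[8][6] = 2, nothing longer is possible.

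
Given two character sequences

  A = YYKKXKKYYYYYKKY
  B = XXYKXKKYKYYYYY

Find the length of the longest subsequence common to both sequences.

One common subsequence of length 11: Y (A #2, B #3); then K (A #4, B #4); then X (A #5, B #5); then K (A #6, B #6); then K (A #7, B #7); then Y (A #8, B #8); then Y (A #9, B #10); then Y (A #10, B #11); then Y (A #11, B #12); then Y (A #12, B #13); then Y (A #15, B #14). Since dp[15][14] = 11, nothing longer is possible.

11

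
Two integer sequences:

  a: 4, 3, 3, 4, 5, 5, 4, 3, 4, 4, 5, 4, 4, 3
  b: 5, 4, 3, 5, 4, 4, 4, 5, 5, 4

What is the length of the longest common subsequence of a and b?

Let dp[i][j] be the LCS length of the first i values of a and the first j values of b. dp[i][j] = dp[i-1][j-1]+1 when the i-th and j-th values match, else max(dp[i-1][j], dp[i][j-1]).
    ·  5  4  3  5  4  4  4  5  5  4
 ·  0  0  0  0  0  0  0  0  0  0  0
 4  0  0  1  1  1  1  1  1  1  1  1
 3  0  0  1  2  2  2  2  2  2  2  2
 3  0  0  1  2  2  2  2  2  2  2  2
 4  0  0  1  2  2  3  3  3  3  3  3
 5  0  1  1  2  3  3  3  3  4  4  4
 5  0  1  1  2  3  3  3  3  4  5  5
 4  0  1  2  2  3  4  4  4  4  5  6
 3  0  1  2  3  3  4  4  4  4  5  6
 4  0  1  2  3  3  4  5  5  5  5  6
 4  0  1  2  3  3  4  5  6  6  6  6
 5  0  1  2  3  4  4  5  6  7  7  7
 4  0  1  2  3  4  5  5  6  7  7  8
 4  0  1  2  3  4  5  6  6  7  7  8
 3  0  1  2  3  4  5  6  6  7  7  8
dp[14][10] = 8. One LCS (by backtracking along matches): 4, 3, 5, 4, 4, 4, 5, 4.

8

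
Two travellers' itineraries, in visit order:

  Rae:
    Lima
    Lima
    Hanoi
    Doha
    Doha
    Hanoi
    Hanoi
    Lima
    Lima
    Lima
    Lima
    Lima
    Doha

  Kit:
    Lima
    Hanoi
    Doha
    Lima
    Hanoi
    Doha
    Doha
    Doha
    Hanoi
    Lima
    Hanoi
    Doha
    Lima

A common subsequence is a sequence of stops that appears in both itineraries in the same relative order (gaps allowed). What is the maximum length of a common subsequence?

8

Pick Lima (Rae #1, Kit #1); then Lima (Rae #2, Kit #4); then Hanoi (Rae #3, Kit #5); then Doha (Rae #4, Kit #7); then Doha (Rae #5, Kit #8); then Hanoi (Rae #6, Kit #9); then Hanoi (Rae #7, Kit #11); then Lima (Rae #12, Kit #13); all 8 stops appear in both, in order, and the DP table's final entry dp[13][13] is also 8, so no common subsequence is longer.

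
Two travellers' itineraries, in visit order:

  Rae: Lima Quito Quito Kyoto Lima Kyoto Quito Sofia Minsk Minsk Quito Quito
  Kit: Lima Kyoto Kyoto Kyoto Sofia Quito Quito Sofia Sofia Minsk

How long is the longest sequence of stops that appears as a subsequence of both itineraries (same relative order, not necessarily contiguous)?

One common subsequence of length 6: Lima [1,1], then Kyoto [4,3], then Kyoto [6,4], then Quito [7,7], then Sofia [8,9], then Minsk [10,10]. dp[12][10] = 6 confirms this is the maximum.

6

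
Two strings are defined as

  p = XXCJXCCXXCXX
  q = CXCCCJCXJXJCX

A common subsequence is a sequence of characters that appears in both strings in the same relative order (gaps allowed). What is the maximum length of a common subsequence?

8

Match X at p[1]=q[2], C at p[3]=q[5], J at p[4]=q[6], C at p[7]=q[7], X at p[8]=q[8], X at p[9]=q[10], C at p[10]=q[12], X at p[12]=q[13] — 8 characters in the same relative order in both. dp[12][13] = 8 confirms this is the maximum.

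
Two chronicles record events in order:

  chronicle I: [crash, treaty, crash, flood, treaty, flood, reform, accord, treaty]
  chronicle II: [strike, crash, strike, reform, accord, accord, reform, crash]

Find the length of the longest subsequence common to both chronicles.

One common subsequence of length 3: crash (chronicle I #1, chronicle II #2), then reform (chronicle I #7, chronicle II #4), then accord (chronicle I #8, chronicle II #6), and the DP table's final entry dp[9][8] is also 3, so no common subsequence is longer.

3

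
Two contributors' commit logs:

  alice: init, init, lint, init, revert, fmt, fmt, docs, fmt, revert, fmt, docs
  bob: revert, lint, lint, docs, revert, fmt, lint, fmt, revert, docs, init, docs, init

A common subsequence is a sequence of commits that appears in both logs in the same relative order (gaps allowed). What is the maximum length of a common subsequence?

6

Taking lint (alice #3, bob #3), then revert (alice #5, bob #5), then fmt (alice #6, bob #6), then fmt (alice #7, bob #8), then docs (alice #8, bob #10), then docs (alice #12, bob #12) gives a common subsequence of length 6, and the DP table's final entry dp[12][13] is also 6, so no common subsequence is longer.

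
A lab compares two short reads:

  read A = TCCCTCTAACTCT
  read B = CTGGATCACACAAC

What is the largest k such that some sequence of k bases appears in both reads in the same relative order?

Pick T at read A[1]=read B[6] → C at read A[2]=read B[7] → C at read A[3]=read B[9] → C at read A[6]=read B[11] → A at read A[8]=read B[12] → A at read A[9]=read B[13] → C at read A[12]=read B[14]; all 7 bases appear in both, in order, and the DP table's final entry dp[13][14] is also 7, so no common subsequence is longer.

7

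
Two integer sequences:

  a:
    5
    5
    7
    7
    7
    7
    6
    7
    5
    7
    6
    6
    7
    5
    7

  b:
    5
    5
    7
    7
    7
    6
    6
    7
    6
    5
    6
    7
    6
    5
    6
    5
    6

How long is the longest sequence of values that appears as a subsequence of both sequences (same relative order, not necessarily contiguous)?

12

One common subsequence of length 12: 5 at a[1]=b[1], then 5 at a[2]=b[2], then 7 at a[3]=b[3], then 7 at a[4]=b[4], then 7 at a[5]=b[5], then 7 at a[6]=b[8], then 6 at a[7]=b[9], then 5 at a[9]=b[10], then 7 at a[10]=b[12], then 6 at a[11]=b[13], then 6 at a[12]=b[15], then 5 at a[14]=b[16]. Since dp[15][17] = 12, nothing longer is possible.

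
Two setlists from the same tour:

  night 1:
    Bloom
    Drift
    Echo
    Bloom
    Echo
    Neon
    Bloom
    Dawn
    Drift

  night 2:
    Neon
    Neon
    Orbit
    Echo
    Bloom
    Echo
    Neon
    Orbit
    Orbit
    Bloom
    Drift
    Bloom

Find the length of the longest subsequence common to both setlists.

Match Echo at night 1[3]=night 2[4], then Bloom at night 1[4]=night 2[5], then Echo at night 1[5]=night 2[6], then Neon at night 1[6]=night 2[7], then Bloom at night 1[7]=night 2[10], then Drift at night 1[9]=night 2[11] — 6 songs in the same relative order in both. Since dp[9][12] = 6, nothing longer is possible.

6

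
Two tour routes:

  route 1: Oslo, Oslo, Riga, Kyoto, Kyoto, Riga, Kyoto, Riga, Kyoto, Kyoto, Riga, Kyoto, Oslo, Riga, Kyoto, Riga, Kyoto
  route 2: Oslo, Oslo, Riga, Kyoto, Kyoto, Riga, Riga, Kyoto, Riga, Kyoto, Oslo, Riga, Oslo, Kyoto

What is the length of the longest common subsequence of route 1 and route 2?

Taking Oslo [1,1]; then Oslo [2,2]; then Riga [3,3]; then Kyoto [4,4]; then Kyoto [5,5]; then Riga [6,6]; then Riga [8,7]; then Kyoto [10,8]; then Riga [11,9]; then Kyoto [12,10]; then Oslo [13,11]; then Riga [14,12]; then Kyoto [17,14] gives a common subsequence of length 13, and the DP table's final entry dp[17][14] is also 13, so no common subsequence is longer.

13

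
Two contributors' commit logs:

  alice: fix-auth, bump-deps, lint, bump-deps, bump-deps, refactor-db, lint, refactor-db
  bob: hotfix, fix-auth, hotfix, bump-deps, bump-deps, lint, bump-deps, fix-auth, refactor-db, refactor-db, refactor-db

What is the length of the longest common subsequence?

Taking fix-auth at alice[1]=bob[2]; then bump-deps at alice[2]=bob[5]; then lint at alice[3]=bob[6]; then bump-deps at alice[4]=bob[7]; then refactor-db at alice[6]=bob[10]; then refactor-db at alice[8]=bob[11] gives a common subsequence of length 6, and the DP table's final entry dp[8][11] is also 6, so no common subsequence is longer.

6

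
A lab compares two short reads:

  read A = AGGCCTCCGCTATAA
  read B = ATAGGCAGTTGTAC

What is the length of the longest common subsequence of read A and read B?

Match A at read A[1]=read B[3], then G at read A[2]=read B[4], then G at read A[3]=read B[5], then C at read A[4]=read B[6], then T at read A[6]=read B[10], then G at read A[9]=read B[11], then T at read A[11]=read B[12], then A at read A[12]=read B[13] — 8 bases in the same relative order in both. Since dp[15][14] = 8, nothing longer is possible.

8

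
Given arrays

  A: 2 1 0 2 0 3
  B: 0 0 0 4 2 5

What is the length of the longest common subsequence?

One common subsequence of length 2: 0 at A[3]=B[3] → 2 at A[4]=B[5], and the DP table's final entry dp[6][6] is also 2, so no common subsequence is longer.

2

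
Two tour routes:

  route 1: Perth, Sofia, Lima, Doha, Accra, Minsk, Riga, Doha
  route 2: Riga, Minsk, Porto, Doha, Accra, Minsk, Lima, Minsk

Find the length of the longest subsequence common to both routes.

Match Doha (route 1 #4, route 2 #4), Accra (route 1 #5, route 2 #5), Minsk (route 1 #6, route 2 #8) — 3 stops in the same relative order in both. dp[8][8] = 3 confirms this is the maximum.

3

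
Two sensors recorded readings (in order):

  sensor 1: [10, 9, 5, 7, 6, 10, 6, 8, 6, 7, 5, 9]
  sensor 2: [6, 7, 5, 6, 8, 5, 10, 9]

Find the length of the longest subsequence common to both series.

5

Pick 5 at sensor 1[3]=sensor 2[3] → 6 at sensor 1[7]=sensor 2[4] → 8 at sensor 1[8]=sensor 2[5] → 5 at sensor 1[11]=sensor 2[6] → 9 at sensor 1[12]=sensor 2[8]; all 5 values appear in both, in order. dp[12][8] = 5 confirms this is the maximum.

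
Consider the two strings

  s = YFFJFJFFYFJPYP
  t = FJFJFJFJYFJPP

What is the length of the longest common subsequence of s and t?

One common subsequence of length 11: F (s #2, t #1) → F (s #3, t #3) → J (s #4, t #4) → F (s #5, t #5) → J (s #6, t #6) → F (s #7, t #7) → Y (s #9, t #9) → F (s #10, t #10) → J (s #11, t #11) → P (s #12, t #12) → P (s #14, t #13). Since dp[14][13] = 11, nothing longer is possible.

11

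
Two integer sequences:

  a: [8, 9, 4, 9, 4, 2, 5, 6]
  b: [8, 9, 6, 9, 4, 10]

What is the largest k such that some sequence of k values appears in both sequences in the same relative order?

Match 8 (a #1, b #1), then 9 (a #2, b #2), then 9 (a #4, b #4), then 4 (a #5, b #5) — 4 values in the same relative order in both. Since dp[8][6] = 4, nothing longer is possible.

4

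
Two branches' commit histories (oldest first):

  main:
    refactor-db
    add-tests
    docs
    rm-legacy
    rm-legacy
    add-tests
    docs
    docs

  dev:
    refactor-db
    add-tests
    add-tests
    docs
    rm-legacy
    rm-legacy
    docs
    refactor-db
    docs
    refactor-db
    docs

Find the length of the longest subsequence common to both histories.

7

Pick refactor-db [1,1]; then add-tests [2,3]; then docs [3,4]; then rm-legacy [4,5]; then rm-legacy [5,6]; then docs [7,9]; then docs [8,11]; all 7 commits appear in both, in order. The LCS DP gives dp[8][11] = 7, so this is optimal.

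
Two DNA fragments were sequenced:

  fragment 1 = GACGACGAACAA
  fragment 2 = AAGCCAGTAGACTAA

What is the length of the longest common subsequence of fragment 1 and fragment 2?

Taking G at fragment 1[1]=fragment 2[3] → A at fragment 1[2]=fragment 2[6] → G at fragment 1[4]=fragment 2[7] → A at fragment 1[5]=fragment 2[9] → G at fragment 1[7]=fragment 2[10] → A at fragment 1[9]=fragment 2[11] → C at fragment 1[10]=fragment 2[12] → A at fragment 1[11]=fragment 2[14] → A at fragment 1[12]=fragment 2[15] gives a common subsequence of length 9. dp[12][15] = 9 confirms this is the maximum.

9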